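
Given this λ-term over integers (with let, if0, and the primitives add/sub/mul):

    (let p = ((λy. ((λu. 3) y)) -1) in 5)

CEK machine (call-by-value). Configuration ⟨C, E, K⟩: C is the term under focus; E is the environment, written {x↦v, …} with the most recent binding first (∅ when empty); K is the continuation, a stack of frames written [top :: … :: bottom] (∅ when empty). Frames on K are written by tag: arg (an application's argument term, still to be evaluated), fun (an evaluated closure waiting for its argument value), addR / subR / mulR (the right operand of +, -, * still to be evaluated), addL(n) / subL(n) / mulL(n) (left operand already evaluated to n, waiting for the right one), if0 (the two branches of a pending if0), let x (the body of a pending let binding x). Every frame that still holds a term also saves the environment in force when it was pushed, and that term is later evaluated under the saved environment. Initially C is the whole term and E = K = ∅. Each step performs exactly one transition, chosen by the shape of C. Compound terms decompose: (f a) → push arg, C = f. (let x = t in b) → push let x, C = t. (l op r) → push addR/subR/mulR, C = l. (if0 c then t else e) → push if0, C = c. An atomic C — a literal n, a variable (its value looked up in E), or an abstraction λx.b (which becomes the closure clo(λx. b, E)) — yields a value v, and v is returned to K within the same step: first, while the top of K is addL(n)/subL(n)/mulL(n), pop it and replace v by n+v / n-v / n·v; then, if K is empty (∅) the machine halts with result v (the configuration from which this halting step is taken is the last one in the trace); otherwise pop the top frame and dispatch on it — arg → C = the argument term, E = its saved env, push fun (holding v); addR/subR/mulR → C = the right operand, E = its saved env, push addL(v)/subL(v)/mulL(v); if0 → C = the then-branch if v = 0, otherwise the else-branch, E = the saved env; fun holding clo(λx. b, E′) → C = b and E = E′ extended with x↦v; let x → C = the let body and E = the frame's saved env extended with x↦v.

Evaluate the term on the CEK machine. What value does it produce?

Answer: 5

Execution trace:
0. ⟨C=(let p = ((λy. ((λu. 3) y)) -1) in 5); E=∅; K=∅⟩
1. ⟨C=((λy. ((λu. 3) y)) -1); E=∅; K=[let p]⟩
2. ⟨C=(λy. ((λu. 3) y)); E=∅; K=[arg :: let p]⟩
3. ⟨C=-1; E=∅; K=[fun :: let p]⟩
4. ⟨C=((λu. 3) y); E={y↦-1}; K=[let p]⟩
5. ⟨C=(λu. 3); E={y↦-1}; K=[arg :: let p]⟩
6. ⟨C=y; E={y↦-1}; K=[fun :: let p]⟩
7. ⟨C=3; E={u↦-1, y↦-1}; K=[let p]⟩
8. ⟨C=5; E={p↦3}; K=∅⟩
→ final value 5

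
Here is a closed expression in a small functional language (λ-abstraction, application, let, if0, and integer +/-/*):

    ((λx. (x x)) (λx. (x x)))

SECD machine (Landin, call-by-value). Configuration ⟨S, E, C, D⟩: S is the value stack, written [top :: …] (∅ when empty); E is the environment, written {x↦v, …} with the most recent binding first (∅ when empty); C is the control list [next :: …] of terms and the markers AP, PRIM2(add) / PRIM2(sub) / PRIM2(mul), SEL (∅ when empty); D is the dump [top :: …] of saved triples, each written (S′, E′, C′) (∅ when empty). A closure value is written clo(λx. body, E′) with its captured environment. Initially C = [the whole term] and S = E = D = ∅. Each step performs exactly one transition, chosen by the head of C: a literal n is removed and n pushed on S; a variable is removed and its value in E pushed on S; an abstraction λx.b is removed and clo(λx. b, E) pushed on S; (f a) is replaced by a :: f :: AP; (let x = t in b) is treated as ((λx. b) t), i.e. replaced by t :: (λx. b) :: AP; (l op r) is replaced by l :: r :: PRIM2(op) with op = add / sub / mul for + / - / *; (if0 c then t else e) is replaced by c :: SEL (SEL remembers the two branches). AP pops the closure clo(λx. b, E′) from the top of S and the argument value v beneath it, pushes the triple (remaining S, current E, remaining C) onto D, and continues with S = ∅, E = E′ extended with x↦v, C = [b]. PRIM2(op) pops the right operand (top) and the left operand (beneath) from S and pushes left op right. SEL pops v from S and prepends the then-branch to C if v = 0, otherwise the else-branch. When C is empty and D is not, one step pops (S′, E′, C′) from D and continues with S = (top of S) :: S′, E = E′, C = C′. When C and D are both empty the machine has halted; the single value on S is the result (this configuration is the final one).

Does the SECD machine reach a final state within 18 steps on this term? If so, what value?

step 0: [S=∅ | E=∅ | C=[((λx. (x x)) (λx. (x x)))] | D=∅]
step 1: [S=∅ | E=∅ | C=[(λx. (x x)) :: (λx. (x x)) :: AP] | D=∅]
step 2: [S=[clo(λx. (x x), ∅)] | E=∅ | C=[(λx. (x x)) :: AP] | D=∅]
step 3: [S=[clo(λx. (x x), ∅) :: clo(λx. (x x), ∅)] | E=∅ | C=[AP] | D=∅]
step 4: [S=∅ | E={x↦clo(λx. (x x), ∅)} | C=[(x x)] | D=[(∅, ∅, ∅)]]
step 5: [S=∅ | E={x↦clo(λx. (x x), ∅)} | C=[x :: x :: AP] | D=[(∅, ∅, ∅)]]
step 6: [S=[clo(λx. (x x), ∅)] | E={x↦clo(λx. (x x), ∅)} | C=[x :: AP] | D=[(∅, ∅, ∅)]]
step 7: [S=[clo(λx. (x x), ∅) :: clo(λx. (x x), ∅)] | E={x↦clo(λx. (x x), ∅)} | C=[AP] | D=[(∅, ∅, ∅)]]
step 8: [S=∅ | E={x↦clo(λx. (x x), ∅)} | C=[(x x)] | D=[(∅, {x↦clo(λx. (x x), ∅)}, ∅) :: (∅, ∅, ∅)]]
step 9: [S=∅ | E={x↦clo(λx. (x x), ∅)} | C=[x :: x :: AP] | D=[(∅, {x↦clo(λx. (x x), ∅)}, ∅) :: (∅, ∅, ∅)]]
step 10: [S=[clo(λx. (x x), ∅)] | E={x↦clo(λx. (x x), ∅)} | C=[x :: AP] | D=[(∅, {x↦clo(λx. (x x), ∅)}, ∅) :: (∅, ∅, ∅)]]
step 11: [S=[clo(λx. (x x), ∅) :: clo(λx. (x x), ∅)] | E={x↦clo(λx. (x x), ∅)} | C=[AP] | D=[(∅, {x↦clo(λx. (x x), ∅)}, ∅) :: (∅, ∅, ∅)]]
step 12: [S=∅ | E={x↦clo(λx. (x x), ∅)} | C=[(x x)] | D=[(∅, {x↦clo(λx. (x x), ∅)}, ∅) :: (∅, {x↦clo(λx. (x x), ∅)}, ∅) :: (∅, ∅, ∅)]]
step 13: [S=∅ | E={x↦clo(λx. (x x), ∅)} | C=[x :: x :: AP] | D=[(∅, {x↦clo(λx. (x x), ∅)}, ∅) :: (∅, {x↦clo(λx. (x x), ∅)}, ∅) :: (∅, ∅, ∅)]]
step 14: [S=[clo(λx. (x x), ∅)] | E={x↦clo(λx. (x x), ∅)} | C=[x :: AP] | D=[(∅, {x↦clo(λx. (x x), ∅)}, ∅) :: (∅, {x↦clo(λx. (x x), ∅)}, ∅) :: (∅, ∅, ∅)]]
step 15: [S=[clo(λx. (x x), ∅) :: clo(λx. (x x), ∅)] | E={x↦clo(λx. (x x), ∅)} | C=[AP] | D=[(∅, {x↦clo(λx. (x x), ∅)}, ∅) :: (∅, {x↦clo(λx. (x x), ∅)}, ∅) :: (∅, ∅, ∅)]]
step 16: [S=∅ | E={x↦clo(λx. (x x), ∅)} | C=[(x x)] | D=[(∅, {x↦clo(λx. (x x), ∅)}, ∅) :: (∅, {x↦clo(λx. (x x), ∅)}, ∅) :: (∅, {x↦clo(λx. (x x), ∅)}, ∅) :: (∅, ∅, ∅)]]
step 17: [S=∅ | E={x↦clo(λx. (x x), ∅)} | C=[x :: x :: AP] | D=[(∅, {x↦clo(λx. (x x), ∅)}, ∅) :: (∅, {x↦clo(λx. (x x), ∅)}, ∅) :: (∅, {x↦clo(λx. (x x), ∅)}, ∅) :: (∅, ∅, ∅)]]
step 18: [S=[clo(λx. (x x), ∅)] | E={x↦clo(λx. (x x), ∅)} | C=[x :: AP] | D=[(∅, {x↦clo(λx. (x x), ∅)}, ∅) :: (∅, {x↦clo(λx. (x x), ∅)}, ∅) :: (∅, {x↦clo(λx. (x x), ∅)}, ∅) :: (∅, ∅, ∅)]]
→ 18 transitions taken and the configuration is still not final: no result within 18 steps

Answer: DIVERGES (no final state within 18 steps)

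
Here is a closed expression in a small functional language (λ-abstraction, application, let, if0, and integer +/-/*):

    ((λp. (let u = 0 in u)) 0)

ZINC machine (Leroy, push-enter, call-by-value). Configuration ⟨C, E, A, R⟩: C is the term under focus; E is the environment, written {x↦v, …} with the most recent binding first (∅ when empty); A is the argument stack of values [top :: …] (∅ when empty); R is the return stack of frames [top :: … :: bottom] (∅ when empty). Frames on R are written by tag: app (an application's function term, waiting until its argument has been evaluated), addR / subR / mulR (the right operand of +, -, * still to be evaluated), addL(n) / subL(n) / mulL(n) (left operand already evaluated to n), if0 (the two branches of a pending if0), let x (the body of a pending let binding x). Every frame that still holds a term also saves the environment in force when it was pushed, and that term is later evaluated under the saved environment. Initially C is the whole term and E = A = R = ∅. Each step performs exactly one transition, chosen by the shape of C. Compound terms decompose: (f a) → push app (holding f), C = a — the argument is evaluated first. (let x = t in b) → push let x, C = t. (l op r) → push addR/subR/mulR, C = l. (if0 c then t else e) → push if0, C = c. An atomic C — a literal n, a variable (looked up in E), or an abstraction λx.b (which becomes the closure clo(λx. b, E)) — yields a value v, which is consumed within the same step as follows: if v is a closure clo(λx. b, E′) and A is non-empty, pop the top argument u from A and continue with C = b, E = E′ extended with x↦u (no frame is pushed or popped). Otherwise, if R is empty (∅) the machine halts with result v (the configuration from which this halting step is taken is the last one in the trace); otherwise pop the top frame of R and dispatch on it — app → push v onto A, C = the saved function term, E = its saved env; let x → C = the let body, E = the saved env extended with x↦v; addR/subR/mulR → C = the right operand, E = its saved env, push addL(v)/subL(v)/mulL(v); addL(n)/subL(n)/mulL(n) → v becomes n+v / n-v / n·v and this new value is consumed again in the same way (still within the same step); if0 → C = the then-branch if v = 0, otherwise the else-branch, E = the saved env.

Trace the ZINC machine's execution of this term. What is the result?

[0] <C=((λp. (let u = 0 in u)) 0), E=∅, A=∅, R=∅>
[1] <C=0, E=∅, A=∅, R=[app]>
[2] <C=(λp. (let u = 0 in u)), E=∅, A=[0], R=∅>
[3] <C=(let u = 0 in u), E={p↦0}, A=∅, R=∅>
[4] <C=0, E={p↦0}, A=∅, R=[let u]>
[5] <C=u, E={u↦0, p↦0}, A=∅, R=∅>
→ final value 0

Answer: 0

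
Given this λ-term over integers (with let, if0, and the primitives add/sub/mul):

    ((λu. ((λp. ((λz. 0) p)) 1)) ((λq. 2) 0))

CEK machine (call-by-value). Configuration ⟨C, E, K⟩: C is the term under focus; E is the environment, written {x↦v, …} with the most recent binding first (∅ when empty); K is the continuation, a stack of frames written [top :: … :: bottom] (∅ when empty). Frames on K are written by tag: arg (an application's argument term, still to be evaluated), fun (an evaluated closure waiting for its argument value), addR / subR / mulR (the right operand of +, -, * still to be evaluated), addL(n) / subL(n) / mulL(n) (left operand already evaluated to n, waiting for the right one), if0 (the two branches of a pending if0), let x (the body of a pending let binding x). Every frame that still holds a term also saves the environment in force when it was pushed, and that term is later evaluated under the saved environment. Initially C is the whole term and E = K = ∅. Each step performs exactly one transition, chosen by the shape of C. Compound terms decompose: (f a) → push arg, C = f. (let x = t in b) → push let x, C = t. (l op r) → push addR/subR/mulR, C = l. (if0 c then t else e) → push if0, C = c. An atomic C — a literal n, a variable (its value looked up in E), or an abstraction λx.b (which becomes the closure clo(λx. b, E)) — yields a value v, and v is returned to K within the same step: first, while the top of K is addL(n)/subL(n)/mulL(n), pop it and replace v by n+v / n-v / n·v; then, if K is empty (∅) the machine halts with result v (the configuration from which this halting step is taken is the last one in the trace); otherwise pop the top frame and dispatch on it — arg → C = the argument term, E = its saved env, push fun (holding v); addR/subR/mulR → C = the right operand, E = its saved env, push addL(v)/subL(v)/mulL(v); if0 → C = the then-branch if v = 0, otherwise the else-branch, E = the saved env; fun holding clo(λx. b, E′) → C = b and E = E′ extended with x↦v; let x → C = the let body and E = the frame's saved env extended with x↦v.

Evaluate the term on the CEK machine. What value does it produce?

Answer: 0

Execution trace:
[0] <C=((λu. ((λp. ((λz. 0) p)) 1)) ((λq. 2) 0)), E=∅, K=∅>
[1] <C=(λu. ((λp. ((λz. 0) p)) 1)), E=∅, K=[arg]>
[2] <C=((λq. 2) 0), E=∅, K=[fun]>
[3] <C=(λq. 2), E=∅, K=[arg :: fun]>
[4] <C=0, E=∅, K=[fun :: fun]>
[5] <C=2, E={q↦0}, K=[fun]>
[6] <C=((λp. ((λz. 0) p)) 1), E={u↦2}, K=∅>
[7] <C=(λp. ((λz. 0) p)), E={u↦2}, K=[arg]>
[8] <C=1, E={u↦2}, K=[fun]>
[9] <C=((λz. 0) p), E={p↦1, u↦2}, K=∅>
[10] <C=(λz. 0), E={p↦1, u↦2}, K=[arg]>
[11] <C=p, E={p↦1, u↦2}, K=[fun]>
[12] <C=0, E={z↦1, p↦1, u↦2}, K=∅>
→ final value 0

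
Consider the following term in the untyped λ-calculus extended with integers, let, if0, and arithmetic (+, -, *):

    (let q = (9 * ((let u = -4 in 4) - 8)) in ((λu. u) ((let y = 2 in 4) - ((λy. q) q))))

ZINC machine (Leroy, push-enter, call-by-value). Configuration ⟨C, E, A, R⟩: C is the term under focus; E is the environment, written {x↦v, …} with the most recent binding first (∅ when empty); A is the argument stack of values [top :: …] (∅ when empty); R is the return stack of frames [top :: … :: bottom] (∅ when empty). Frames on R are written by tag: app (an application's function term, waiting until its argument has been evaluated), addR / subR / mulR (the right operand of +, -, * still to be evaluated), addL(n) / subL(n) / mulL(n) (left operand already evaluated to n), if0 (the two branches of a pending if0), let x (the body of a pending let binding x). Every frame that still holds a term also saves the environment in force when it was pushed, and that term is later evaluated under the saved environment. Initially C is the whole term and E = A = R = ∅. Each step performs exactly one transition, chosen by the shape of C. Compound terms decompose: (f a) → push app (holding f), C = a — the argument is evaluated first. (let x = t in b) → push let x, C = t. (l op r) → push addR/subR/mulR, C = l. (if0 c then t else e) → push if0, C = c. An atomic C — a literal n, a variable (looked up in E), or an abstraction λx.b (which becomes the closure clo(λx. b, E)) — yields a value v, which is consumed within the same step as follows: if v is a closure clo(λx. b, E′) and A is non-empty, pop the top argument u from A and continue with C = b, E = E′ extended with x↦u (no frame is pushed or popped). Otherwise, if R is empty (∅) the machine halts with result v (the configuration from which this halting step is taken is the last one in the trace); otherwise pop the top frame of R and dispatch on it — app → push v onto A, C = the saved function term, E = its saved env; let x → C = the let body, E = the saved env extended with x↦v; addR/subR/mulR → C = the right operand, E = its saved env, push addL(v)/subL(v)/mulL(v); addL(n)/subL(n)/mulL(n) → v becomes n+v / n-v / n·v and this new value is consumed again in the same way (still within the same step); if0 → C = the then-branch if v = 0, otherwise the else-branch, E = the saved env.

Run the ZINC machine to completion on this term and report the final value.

step 0: ⟨C=(let q = (9 * ((let u = -4 in 4) - 8)) in ((λu. u) ((let y = 2 in 4) - ((λy. q) q)))); E=∅; A=∅; R=∅⟩
step 1: ⟨C=(9 * ((let u = -4 in 4) - 8)); E=∅; A=∅; R=[let q]⟩
step 2: ⟨C=9; E=∅; A=∅; R=[mulR :: let q]⟩
step 3: ⟨C=((let u = -4 in 4) - 8); E=∅; A=∅; R=[mulL(9) :: let q]⟩
step 4: ⟨C=(let u = -4 in 4); E=∅; A=∅; R=[subR :: mulL(9) :: let q]⟩
step 5: ⟨C=-4; E=∅; A=∅; R=[let u :: subR :: mulL(9) :: let q]⟩
step 6: ⟨C=4; E={u↦-4}; A=∅; R=[subR :: mulL(9) :: let q]⟩
step 7: ⟨C=8; E=∅; A=∅; R=[subL(4) :: mulL(9) :: let q]⟩
step 8: ⟨C=((λu. u) ((let y = 2 in 4) - ((λy. q) q))); E={q↦-36}; A=∅; R=∅⟩
step 9: ⟨C=((let y = 2 in 4) - ((λy. q) q)); E={q↦-36}; A=∅; R=[app]⟩
step 10: ⟨C=(let y = 2 in 4); E={q↦-36}; A=∅; R=[subR :: app]⟩
step 11: ⟨C=2; E={q↦-36}; A=∅; R=[let y :: subR :: app]⟩
step 12: ⟨C=4; E={y↦2, q↦-36}; A=∅; R=[subR :: app]⟩
step 13: ⟨C=((λy. q) q); E={q↦-36}; A=∅; R=[subL(4) :: app]⟩
step 14: ⟨C=q; E={q↦-36}; A=∅; R=[app :: subL(4) :: app]⟩
step 15: ⟨C=(λy. q); E={q↦-36}; A=[-36]; R=[subL(4) :: app]⟩
step 16: ⟨C=q; E={y↦-36, q↦-36}; A=∅; R=[subL(4) :: app]⟩
step 17: ⟨C=(λu. u); E={q↦-36}; A=[40]; R=∅⟩
step 18: ⟨C=u; E={u↦40, q↦-36}; A=∅; R=∅⟩
→ final value 40

Answer: 40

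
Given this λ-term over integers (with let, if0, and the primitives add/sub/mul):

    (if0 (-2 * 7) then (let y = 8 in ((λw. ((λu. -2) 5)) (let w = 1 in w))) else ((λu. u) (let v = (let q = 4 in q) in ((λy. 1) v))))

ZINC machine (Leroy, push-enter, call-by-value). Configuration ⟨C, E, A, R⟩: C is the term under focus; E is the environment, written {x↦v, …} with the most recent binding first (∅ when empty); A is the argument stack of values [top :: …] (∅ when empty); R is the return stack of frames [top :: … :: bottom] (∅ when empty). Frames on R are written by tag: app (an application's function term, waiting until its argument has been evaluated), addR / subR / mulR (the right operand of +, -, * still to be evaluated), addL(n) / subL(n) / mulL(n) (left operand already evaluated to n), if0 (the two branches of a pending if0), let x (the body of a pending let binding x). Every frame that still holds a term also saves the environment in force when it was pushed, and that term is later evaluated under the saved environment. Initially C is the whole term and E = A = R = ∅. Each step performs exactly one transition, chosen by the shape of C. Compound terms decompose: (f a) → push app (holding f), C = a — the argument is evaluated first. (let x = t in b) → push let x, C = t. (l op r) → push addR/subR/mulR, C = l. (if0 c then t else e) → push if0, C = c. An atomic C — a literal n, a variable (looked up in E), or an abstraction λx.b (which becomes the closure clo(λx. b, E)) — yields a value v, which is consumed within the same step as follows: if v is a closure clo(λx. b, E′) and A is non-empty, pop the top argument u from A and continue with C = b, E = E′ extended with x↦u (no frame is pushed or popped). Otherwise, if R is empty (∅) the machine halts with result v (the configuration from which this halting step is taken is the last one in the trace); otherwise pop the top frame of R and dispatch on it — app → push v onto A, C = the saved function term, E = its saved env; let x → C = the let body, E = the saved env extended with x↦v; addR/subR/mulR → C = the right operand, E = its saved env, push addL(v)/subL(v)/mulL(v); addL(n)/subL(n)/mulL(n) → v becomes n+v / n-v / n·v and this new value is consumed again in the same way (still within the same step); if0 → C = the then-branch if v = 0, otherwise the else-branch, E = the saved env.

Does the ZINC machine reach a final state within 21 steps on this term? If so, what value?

Answer: 1

Execution trace:
[0] ⟨C=(if0 (-2 * 7) then (let y = 8 in ((λw. ((λu. -2) 5)) (let w = 1 in w))) else ((λu. u) (let v = (let q = 4 in q) in ((λy. 1) v)))); E=∅; A=∅; R=∅⟩
[1] ⟨C=(-2 * 7); E=∅; A=∅; R=[if0]⟩
[2] ⟨C=-2; E=∅; A=∅; R=[mulR :: if0]⟩
[3] ⟨C=7; E=∅; A=∅; R=[mulL(-2) :: if0]⟩
[4] ⟨C=((λu. u) (let v = (let q = 4 in q) in ((λy. 1) v))); E=∅; A=∅; R=∅⟩
[5] ⟨C=(let v = (let q = 4 in q) in ((λy. 1) v)); E=∅; A=∅; R=[app]⟩
[6] ⟨C=(let q = 4 in q); E=∅; A=∅; R=[let v :: app]⟩
[7] ⟨C=4; E=∅; A=∅; R=[let q :: let v :: app]⟩
[8] ⟨C=q; E={q↦4}; A=∅; R=[let v :: app]⟩
[9] ⟨C=((λy. 1) v); E={v↦4}; A=∅; R=[app]⟩
[10] ⟨C=v; E={v↦4}; A=∅; R=[app :: app]⟩
[11] ⟨C=(λy. 1); E={v↦4}; A=[4]; R=[app]⟩
[12] ⟨C=1; E={y↦4, v↦4}; A=∅; R=[app]⟩
[13] ⟨C=(λu. u); E=∅; A=[1]; R=∅⟩
[14] ⟨C=u; E={u↦1}; A=∅; R=∅⟩
→ final value 1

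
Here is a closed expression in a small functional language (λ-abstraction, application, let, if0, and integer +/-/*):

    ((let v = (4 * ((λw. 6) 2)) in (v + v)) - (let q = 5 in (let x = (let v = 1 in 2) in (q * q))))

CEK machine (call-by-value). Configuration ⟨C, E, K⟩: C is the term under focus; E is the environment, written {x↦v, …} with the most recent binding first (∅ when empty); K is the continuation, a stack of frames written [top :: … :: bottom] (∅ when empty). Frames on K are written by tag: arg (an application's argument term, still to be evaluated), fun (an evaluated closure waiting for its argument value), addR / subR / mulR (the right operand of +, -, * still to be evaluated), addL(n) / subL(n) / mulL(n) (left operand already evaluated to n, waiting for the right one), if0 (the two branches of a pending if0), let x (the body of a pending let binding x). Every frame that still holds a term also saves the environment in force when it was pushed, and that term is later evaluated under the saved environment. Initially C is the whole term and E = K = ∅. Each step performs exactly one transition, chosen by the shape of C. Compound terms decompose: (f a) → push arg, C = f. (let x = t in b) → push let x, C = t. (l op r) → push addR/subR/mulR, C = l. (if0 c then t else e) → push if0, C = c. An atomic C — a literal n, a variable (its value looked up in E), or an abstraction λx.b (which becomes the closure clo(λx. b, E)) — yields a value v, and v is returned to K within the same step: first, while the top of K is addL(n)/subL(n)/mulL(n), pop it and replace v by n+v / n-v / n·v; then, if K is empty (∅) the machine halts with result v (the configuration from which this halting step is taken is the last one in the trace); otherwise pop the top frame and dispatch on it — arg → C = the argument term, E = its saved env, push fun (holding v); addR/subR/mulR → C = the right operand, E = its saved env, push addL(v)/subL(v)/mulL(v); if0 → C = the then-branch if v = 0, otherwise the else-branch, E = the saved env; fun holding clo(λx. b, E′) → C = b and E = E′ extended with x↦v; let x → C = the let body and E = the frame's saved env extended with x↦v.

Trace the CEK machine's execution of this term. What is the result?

Answer: 23

Machine steps:
0. [C=((let v = (4 * ((λw. 6) 2)) in (v + v)) - (let q = 5 in (let x = (let v = 1 in 2) in (q * q)))) | E=∅ | K=∅]
1. [C=(let v = (4 * ((λw. 6) 2)) in (v + v)) | E=∅ | K=[subR]]
2. [C=(4 * ((λw. 6) 2)) | E=∅ | K=[let v :: subR]]
3. [C=4 | E=∅ | K=[mulR :: let v :: subR]]
4. [C=((λw. 6) 2) | E=∅ | K=[mulL(4) :: let v :: subR]]
5. [C=(λw. 6) | E=∅ | K=[arg :: mulL(4) :: let v :: subR]]
6. [C=2 | E=∅ | K=[fun :: mulL(4) :: let v :: subR]]
7. [C=6 | E={w↦2} | K=[mulL(4) :: let v :: subR]]
8. [C=(v + v) | E={v↦24} | K=[subR]]
9. [C=v | E={v↦24} | K=[addR :: subR]]
10. [C=v | E={v↦24} | K=[addL(24) :: subR]]
11. [C=(let q = 5 in (let x = (let v = 1 in 2) in (q * q))) | E=∅ | K=[subL(48)]]
12. [C=5 | E=∅ | K=[let q :: subL(48)]]
13. [C=(let x = (let v = 1 in 2) in (q * q)) | E={q↦5} | K=[subL(48)]]
14. [C=(let v = 1 in 2) | E={q↦5} | K=[let x :: subL(48)]]
15. [C=1 | E={q↦5} | K=[let v :: let x :: subL(48)]]
16. [C=2 | E={v↦1, q↦5} | K=[let x :: subL(48)]]
17. [C=(q * q) | E={x↦2, q↦5} | K=[subL(48)]]
18. [C=q | E={x↦2, q↦5} | K=[mulR :: subL(48)]]
19. [C=q | E={x↦2, q↦5} | K=[mulL(5) :: subL(48)]]
→ final value 23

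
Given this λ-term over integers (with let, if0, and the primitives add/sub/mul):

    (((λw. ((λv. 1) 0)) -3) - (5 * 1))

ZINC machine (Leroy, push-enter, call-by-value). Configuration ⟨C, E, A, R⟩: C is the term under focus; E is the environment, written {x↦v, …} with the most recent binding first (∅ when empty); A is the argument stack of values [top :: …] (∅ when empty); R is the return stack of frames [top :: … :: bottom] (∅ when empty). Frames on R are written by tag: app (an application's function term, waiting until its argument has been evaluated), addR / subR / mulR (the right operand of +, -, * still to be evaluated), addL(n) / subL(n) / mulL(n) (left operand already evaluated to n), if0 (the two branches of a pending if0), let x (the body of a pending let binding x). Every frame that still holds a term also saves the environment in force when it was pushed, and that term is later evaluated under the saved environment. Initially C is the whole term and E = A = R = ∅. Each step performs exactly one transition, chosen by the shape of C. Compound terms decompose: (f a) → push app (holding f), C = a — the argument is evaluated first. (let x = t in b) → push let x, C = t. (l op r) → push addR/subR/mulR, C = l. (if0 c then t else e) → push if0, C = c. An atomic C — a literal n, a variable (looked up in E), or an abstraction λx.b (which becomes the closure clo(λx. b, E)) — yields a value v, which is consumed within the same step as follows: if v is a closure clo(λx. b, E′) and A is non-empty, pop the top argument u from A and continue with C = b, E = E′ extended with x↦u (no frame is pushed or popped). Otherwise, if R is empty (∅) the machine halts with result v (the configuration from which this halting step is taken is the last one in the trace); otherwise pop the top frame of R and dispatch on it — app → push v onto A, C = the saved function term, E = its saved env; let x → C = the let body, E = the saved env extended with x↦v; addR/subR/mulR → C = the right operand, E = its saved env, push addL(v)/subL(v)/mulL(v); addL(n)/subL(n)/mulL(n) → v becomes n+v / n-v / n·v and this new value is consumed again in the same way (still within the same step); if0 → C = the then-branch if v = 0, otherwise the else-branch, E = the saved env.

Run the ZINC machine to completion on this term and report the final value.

Answer: -4

Execution trace:
[0] [C=(((λw. ((λv. 1) 0)) -3) - (5 * 1)) | E=∅ | A=∅ | R=∅]
[1] [C=((λw. ((λv. 1) 0)) -3) | E=∅ | A=∅ | R=[subR]]
[2] [C=-3 | E=∅ | A=∅ | R=[app :: subR]]
[3] [C=(λw. ((λv. 1) 0)) | E=∅ | A=[-3] | R=[subR]]
[4] [C=((λv. 1) 0) | E={w↦-3} | A=∅ | R=[subR]]
[5] [C=0 | E={w↦-3} | A=∅ | R=[app :: subR]]
[6] [C=(λv. 1) | E={w↦-3} | A=[0] | R=[subR]]
[7] [C=1 | E={v↦0, w↦-3} | A=∅ | R=[subR]]
[8] [C=(5 * 1) | E=∅ | A=∅ | R=[subL(1)]]
[9] [C=5 | E=∅ | A=∅ | R=[mulR :: subL(1)]]
[10] [C=1 | E=∅ | A=∅ | R=[mulL(5) :: subL(1)]]
→ final value -4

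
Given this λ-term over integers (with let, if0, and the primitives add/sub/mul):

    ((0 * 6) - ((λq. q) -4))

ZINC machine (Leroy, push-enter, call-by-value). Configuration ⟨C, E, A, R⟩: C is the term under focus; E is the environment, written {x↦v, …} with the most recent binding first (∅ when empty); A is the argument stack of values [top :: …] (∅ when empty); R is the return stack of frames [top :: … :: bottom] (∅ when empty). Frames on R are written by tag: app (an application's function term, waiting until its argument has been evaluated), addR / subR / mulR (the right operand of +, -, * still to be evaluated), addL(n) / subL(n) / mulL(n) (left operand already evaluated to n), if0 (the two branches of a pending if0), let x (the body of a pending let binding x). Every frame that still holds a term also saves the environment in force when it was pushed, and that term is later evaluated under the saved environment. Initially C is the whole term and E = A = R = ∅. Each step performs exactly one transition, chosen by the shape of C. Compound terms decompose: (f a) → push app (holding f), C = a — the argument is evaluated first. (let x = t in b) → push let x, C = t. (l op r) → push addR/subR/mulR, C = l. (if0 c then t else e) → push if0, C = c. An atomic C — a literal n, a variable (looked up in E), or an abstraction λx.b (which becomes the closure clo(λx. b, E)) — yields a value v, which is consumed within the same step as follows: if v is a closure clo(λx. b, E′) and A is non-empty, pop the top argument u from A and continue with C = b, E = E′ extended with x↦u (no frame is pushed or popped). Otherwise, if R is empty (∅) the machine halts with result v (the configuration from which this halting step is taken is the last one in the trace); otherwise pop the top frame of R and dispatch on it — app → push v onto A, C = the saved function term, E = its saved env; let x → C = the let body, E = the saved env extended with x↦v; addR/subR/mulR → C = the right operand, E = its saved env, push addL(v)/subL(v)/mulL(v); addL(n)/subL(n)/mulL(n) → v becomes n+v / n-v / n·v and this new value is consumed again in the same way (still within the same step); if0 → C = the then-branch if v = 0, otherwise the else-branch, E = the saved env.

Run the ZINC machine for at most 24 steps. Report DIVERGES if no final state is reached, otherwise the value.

[0] [C=((0 * 6) - ((λq. q) -4)) | E=∅ | A=∅ | R=∅]
[1] [C=(0 * 6) | E=∅ | A=∅ | R=[subR]]
[2] [C=0 | E=∅ | A=∅ | R=[mulR :: subR]]
[3] [C=6 | E=∅ | A=∅ | R=[mulL(0) :: subR]]
[4] [C=((λq. q) -4) | E=∅ | A=∅ | R=[subL(0)]]
[5] [C=-4 | E=∅ | A=∅ | R=[app :: subL(0)]]
[6] [C=(λq. q) | E=∅ | A=[-4] | R=[subL(0)]]
[7] [C=q | E={q↦-4} | A=∅ | R=[subL(0)]]
→ final value 4

Answer: 4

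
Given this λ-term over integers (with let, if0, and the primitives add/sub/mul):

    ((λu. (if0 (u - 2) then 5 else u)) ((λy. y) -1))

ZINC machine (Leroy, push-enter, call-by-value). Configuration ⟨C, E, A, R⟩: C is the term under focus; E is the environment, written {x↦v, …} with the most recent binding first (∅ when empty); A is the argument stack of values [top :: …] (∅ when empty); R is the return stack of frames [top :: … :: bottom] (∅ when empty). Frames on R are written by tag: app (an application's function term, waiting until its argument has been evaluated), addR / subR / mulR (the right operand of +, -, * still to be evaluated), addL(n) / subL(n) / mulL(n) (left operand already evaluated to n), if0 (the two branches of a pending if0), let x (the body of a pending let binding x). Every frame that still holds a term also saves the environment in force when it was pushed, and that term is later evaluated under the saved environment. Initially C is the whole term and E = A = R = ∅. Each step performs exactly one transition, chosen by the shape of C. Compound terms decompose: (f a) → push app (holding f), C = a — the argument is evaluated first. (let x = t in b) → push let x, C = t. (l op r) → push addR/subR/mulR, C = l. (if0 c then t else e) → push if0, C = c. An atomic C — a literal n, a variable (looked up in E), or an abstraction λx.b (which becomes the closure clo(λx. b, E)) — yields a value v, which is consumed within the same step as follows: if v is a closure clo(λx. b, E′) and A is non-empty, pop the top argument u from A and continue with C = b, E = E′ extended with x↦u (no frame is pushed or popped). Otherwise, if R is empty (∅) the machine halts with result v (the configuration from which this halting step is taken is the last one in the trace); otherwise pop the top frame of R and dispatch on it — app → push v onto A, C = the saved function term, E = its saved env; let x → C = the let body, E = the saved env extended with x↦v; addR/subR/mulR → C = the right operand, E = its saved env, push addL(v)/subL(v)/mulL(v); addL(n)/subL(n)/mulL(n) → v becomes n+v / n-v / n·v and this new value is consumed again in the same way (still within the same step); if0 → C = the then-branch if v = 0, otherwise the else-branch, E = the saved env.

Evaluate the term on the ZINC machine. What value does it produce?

Answer: -1

Machine steps:
step 0: [C=((λu. (if0 (u - 2) then 5 else u)) ((λy. y) -1)) | E=∅ | A=∅ | R=∅]
step 1: [C=((λy. y) -1) | E=∅ | A=∅ | R=[app]]
step 2: [C=-1 | E=∅ | A=∅ | R=[app :: app]]
step 3: [C=(λy. y) | E=∅ | A=[-1] | R=[app]]
step 4: [C=y | E={y↦-1} | A=∅ | R=[app]]
step 5: [C=(λu. (if0 (u - 2) then 5 else u)) | E=∅ | A=[-1] | R=∅]
step 6: [C=(if0 (u - 2) then 5 else u) | E={u↦-1} | A=∅ | R=∅]
step 7: [C=(u - 2) | E={u↦-1} | A=∅ | R=[if0]]
step 8: [C=u | E={u↦-1} | A=∅ | R=[subR :: if0]]
step 9: [C=2 | E={u↦-1} | A=∅ | R=[subL(-1) :: if0]]
step 10: [C=u | E={u↦-1} | A=∅ | R=∅]
→ final value -1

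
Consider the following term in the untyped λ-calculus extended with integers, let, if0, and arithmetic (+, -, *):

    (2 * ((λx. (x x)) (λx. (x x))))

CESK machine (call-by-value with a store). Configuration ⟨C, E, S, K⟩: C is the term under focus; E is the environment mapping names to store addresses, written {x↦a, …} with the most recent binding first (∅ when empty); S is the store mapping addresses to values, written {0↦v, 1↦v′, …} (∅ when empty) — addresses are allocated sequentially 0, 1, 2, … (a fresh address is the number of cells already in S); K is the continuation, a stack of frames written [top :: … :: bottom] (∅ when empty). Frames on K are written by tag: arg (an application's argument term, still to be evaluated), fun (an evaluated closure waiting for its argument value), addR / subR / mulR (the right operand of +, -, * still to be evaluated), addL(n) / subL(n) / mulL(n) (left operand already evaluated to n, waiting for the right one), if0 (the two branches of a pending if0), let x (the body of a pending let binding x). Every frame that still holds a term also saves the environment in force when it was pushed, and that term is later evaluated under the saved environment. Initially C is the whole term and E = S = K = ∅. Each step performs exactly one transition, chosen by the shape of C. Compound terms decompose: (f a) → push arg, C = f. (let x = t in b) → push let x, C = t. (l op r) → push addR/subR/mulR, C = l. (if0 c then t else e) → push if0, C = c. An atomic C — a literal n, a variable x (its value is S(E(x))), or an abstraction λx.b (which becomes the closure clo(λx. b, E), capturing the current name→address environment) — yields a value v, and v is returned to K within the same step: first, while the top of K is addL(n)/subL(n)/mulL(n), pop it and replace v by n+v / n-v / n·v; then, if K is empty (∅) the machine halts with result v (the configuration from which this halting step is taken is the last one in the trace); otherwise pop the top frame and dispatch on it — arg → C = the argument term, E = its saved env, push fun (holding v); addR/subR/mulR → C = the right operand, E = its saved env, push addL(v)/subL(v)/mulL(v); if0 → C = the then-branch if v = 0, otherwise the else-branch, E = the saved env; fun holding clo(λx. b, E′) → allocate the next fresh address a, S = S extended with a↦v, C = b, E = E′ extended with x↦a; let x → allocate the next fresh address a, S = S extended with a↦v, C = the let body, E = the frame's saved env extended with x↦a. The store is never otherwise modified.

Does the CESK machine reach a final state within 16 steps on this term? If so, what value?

Answer: DIVERGES (no final state within 16 steps)

Execution trace:
t=0: ⟨C=(2 * ((λx. (x x)) (λx. (x x)))); E=∅; S=∅; K=∅⟩
t=1: ⟨C=2; E=∅; S=∅; K=[mulR]⟩
t=2: ⟨C=((λx. (x x)) (λx. (x x))); E=∅; S=∅; K=[mulL(2)]⟩
t=3: ⟨C=(λx. (x x)); E=∅; S=∅; K=[arg :: mulL(2)]⟩
t=4: ⟨C=(λx. (x x)); E=∅; S=∅; K=[fun :: mulL(2)]⟩
t=5: ⟨C=(x x); E={x↦0}; S={0↦clo(λx. (x x), ∅)}; K=[mulL(2)]⟩
t=6: ⟨C=x; E={x↦0}; S={0↦clo(λx. (x x), ∅)}; K=[arg :: mulL(2)]⟩
t=7: ⟨C=x; E={x↦0}; S={0↦clo(λx. (x x), ∅)}; K=[fun :: mulL(2)]⟩
t=8: ⟨C=(x x); E={x↦1}; S={0↦clo(λx. (x x), ∅), 1↦clo(λx. (x x), ∅)}; K=[mulL(2)]⟩
t=9: ⟨C=x; E={x↦1}; S={0↦clo(λx. (x x), ∅), 1↦clo(λx. (x x), ∅)}; K=[arg :: mulL(2)]⟩
t=10: ⟨C=x; E={x↦1}; S={0↦clo(λx. (x x), ∅), 1↦clo(λx. (x x), ∅)}; K=[fun :: mulL(2)]⟩
t=11: ⟨C=(x x); E={x↦2}; S={0↦clo(λx. (x x), ∅), 1↦clo(λx. (x x), ∅), 2↦clo(λx. (x x), ∅)}; K=[mulL(2)]⟩
t=12: ⟨C=x; E={x↦2}; S={0↦clo(λx. (x x), ∅), 1↦clo(λx. (x x), ∅), 2↦clo(λx. (x x), ∅)}; K=[arg :: mulL(2)]⟩
t=13: ⟨C=x; E={x↦2}; S={0↦clo(λx. (x x), ∅), 1↦clo(λx. (x x), ∅), 2↦clo(λx. (x x), ∅)}; K=[fun :: mulL(2)]⟩
t=14: ⟨C=(x x); E={x↦3}; S={0↦clo(λx. (x x), ∅), 1↦clo(λx. (x x), ∅), 2↦clo(λx. (x x), ∅), 3↦clo(λx. (x x), ∅)}; K=[mulL(2)]⟩
t=15: ⟨C=x; E={x↦3}; S={0↦clo(λx. (x x), ∅), 1↦clo(λx. (x x), ∅), 2↦clo(λx. (x x), ∅), 3↦clo(λx. (x x), ∅)}; K=[arg :: mulL(2)]⟩
t=16: ⟨C=x; E={x↦3}; S={0↦clo(λx. (x x), ∅), 1↦clo(λx. (x x), ∅), 2↦clo(λx. (x x), ∅), 3↦clo(λx. (x x), ∅)}; K=[fun :: mulL(2)]⟩
→ 16 transitions taken and the configuration is still not final: no result within 16 steps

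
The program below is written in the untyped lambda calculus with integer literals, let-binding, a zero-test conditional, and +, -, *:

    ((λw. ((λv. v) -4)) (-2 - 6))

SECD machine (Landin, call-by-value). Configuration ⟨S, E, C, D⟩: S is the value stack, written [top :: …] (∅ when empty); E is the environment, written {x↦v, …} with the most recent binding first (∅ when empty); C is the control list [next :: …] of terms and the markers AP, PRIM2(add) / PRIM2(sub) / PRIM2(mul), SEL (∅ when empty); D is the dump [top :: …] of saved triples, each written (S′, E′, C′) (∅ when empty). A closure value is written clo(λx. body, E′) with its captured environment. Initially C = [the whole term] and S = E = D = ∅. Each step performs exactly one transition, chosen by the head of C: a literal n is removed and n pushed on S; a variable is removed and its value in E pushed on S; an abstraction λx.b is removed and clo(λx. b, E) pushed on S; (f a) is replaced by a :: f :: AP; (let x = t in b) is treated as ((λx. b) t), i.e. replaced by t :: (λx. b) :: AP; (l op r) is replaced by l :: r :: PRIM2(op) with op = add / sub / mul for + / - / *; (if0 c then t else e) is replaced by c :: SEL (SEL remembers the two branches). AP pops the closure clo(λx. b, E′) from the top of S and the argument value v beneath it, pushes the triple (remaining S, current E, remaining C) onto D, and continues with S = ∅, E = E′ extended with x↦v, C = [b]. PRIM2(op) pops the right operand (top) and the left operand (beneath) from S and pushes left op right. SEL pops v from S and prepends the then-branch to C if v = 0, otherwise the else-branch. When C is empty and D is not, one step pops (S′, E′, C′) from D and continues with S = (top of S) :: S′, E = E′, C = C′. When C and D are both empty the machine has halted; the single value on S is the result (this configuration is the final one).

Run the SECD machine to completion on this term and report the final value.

0. <S=∅, E=∅, C=[((λw. ((λv. v) -4)) (-2 - 6))], D=∅>
1. <S=∅, E=∅, C=[(-2 - 6) :: (λw. ((λv. v) -4)) :: AP], D=∅>
2. <S=∅, E=∅, C=[-2 :: 6 :: PRIM2(sub) :: (λw. ((λv. v) -4)) :: AP], D=∅>
3. <S=[-2], E=∅, C=[6 :: PRIM2(sub) :: (λw. ((λv. v) -4)) :: AP], D=∅>
4. <S=[6 :: -2], E=∅, C=[PRIM2(sub) :: (λw. ((λv. v) -4)) :: AP], D=∅>
5. <S=[-8], E=∅, C=[(λw. ((λv. v) -4)) :: AP], D=∅>
6. <S=[clo(λw. ((λv. v) -4), ∅) :: -8], E=∅, C=[AP], D=∅>
7. <S=∅, E={w↦-8}, C=[((λv. v) -4)], D=[(∅, ∅, ∅)]>
8. <S=∅, E={w↦-8}, C=[-4 :: (λv. v) :: AP], D=[(∅, ∅, ∅)]>
9. <S=[-4], E={w↦-8}, C=[(λv. v) :: AP], D=[(∅, ∅, ∅)]>
10. <S=[clo(λv. v, {w↦-8}) :: -4], E={w↦-8}, C=[AP], D=[(∅, ∅, ∅)]>
11. <S=∅, E={v↦-4, w↦-8}, C=[v], D=[(∅, {w↦-8}, ∅) :: (∅, ∅, ∅)]>
12. <S=[-4], E={v↦-4, w↦-8}, C=∅, D=[(∅, {w↦-8}, ∅) :: (∅, ∅, ∅)]>
13. <S=[-4], E={w↦-8}, C=∅, D=[(∅, ∅, ∅)]>
14. <S=[-4], E=∅, C=∅, D=∅>
→ final value -4

Answer: -4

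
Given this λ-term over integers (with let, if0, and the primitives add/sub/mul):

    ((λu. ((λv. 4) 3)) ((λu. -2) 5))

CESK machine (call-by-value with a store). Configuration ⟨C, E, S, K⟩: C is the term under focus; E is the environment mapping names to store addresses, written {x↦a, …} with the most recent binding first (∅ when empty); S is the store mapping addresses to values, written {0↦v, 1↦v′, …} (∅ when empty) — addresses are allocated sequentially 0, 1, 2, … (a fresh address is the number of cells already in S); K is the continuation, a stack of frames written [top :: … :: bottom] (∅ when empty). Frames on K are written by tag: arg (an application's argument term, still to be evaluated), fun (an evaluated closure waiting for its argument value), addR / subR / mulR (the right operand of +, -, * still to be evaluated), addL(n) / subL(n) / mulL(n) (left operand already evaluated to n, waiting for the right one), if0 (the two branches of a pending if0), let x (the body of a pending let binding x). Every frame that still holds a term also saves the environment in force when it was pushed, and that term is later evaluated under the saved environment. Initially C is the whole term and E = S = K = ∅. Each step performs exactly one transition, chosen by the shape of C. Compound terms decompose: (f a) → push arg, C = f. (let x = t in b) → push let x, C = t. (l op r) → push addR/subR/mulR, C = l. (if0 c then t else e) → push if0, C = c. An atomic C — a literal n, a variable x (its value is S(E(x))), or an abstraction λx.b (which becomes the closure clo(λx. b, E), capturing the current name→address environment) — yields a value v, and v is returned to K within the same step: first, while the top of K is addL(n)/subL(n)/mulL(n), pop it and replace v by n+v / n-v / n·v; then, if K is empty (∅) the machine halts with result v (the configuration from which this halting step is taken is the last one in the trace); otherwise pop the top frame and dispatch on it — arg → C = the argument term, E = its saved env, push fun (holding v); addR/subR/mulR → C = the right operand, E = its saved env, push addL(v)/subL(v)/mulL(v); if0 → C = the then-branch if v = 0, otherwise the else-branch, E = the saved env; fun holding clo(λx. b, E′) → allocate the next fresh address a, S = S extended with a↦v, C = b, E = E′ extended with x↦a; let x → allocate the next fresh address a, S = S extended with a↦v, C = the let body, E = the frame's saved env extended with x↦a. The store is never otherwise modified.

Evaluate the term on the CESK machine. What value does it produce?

Answer: 4

Execution trace:
t=0: [C=((λu. ((λv. 4) 3)) ((λu. -2) 5)) | E=∅ | S=∅ | K=∅]
t=1: [C=(λu. ((λv. 4) 3)) | E=∅ | S=∅ | K=[arg]]
t=2: [C=((λu. -2) 5) | E=∅ | S=∅ | K=[fun]]
t=3: [C=(λu. -2) | E=∅ | S=∅ | K=[arg :: fun]]
t=4: [C=5 | E=∅ | S=∅ | K=[fun :: fun]]
t=5: [C=-2 | E={u↦0} | S={0↦5} | K=[fun]]
t=6: [C=((λv. 4) 3) | E={u↦1} | S={0↦5, 1↦-2} | K=∅]
t=7: [C=(λv. 4) | E={u↦1} | S={0↦5, 1↦-2} | K=[arg]]
t=8: [C=3 | E={u↦1} | S={0↦5, 1↦-2} | K=[fun]]
t=9: [C=4 | E={v↦2, u↦1} | S={0↦5, 1↦-2, 2↦3} | K=∅]
→ final value 4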